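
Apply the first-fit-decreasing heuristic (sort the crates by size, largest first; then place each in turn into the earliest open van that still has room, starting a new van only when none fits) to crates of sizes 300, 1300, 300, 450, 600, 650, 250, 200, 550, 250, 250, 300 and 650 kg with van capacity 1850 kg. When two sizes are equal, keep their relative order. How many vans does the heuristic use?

4

Sorted descending: 1300, 650, 650, 600, 550, 450, 300, 300, 300, 250, 250, 250, 200.
  1300 → van 1 (new)  [load 1300/1850]
  650 → van 2 (new)  [load 650/1850]
  650 → van 2  [load 1300/1850]
  600 → van 3 (new)  [load 600/1850]
  550 → van 1  [load 1850/1850]
  450 → van 2  [load 1750/1850]
  300 → van 3  [load 900/1850]
  300 → van 3  [load 1200/1850]
  300 → van 3  [load 1500/1850]
  250 → van 3  [load 1750/1850]
  250 → van 4 (new)  [load 250/1850]
  250 → van 4  [load 500/1850]
  200 → van 4  [load 700/1850]
4 vans opened.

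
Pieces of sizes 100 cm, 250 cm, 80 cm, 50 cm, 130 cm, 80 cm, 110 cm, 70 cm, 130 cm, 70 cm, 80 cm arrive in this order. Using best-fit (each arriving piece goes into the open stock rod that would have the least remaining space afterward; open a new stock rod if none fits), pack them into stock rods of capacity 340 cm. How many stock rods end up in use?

4

  100 → stock rod 1 (new)  [load 100/340]
  250 → stock rod 2 (new)  [load 250/340]
  80 → stock rod 2  [load 330/340]
  50 → stock rod 1  [load 150/340]
  130 → stock rod 1  [load 280/340]
  80 → stock rod 3 (new)  [load 80/340]
  110 → stock rod 3  [load 190/340]
  70 → stock rod 3  [load 260/340]
  130 → stock rod 4 (new)  [load 130/340]
  70 → stock rod 3  [load 330/340]
  80 → stock rod 4  [load 210/340]
4 stock rods opened.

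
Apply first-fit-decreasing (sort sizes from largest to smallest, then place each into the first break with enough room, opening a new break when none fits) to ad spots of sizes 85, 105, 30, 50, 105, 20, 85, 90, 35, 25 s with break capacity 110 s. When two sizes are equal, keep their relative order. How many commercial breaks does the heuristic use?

Sorted descending: 105, 105, 90, 85, 85, 50, 35, 30, 25, 20.
  105 → break 1 (new)  [load 105/110]
  105 → break 2 (new)  [load 105/110]
  90 → break 3 (new)  [load 90/110]
  85 → break 4 (new)  [load 85/110]
  85 → break 5 (new)  [load 85/110]
  50 → break 6 (new)  [load 50/110]
  35 → break 6  [load 85/110]
  30 → break 7 (new)  [load 30/110]
  25 → break 4  [load 110/110]
  20 → break 3  [load 110/110]
7 commercial breaks opened.

7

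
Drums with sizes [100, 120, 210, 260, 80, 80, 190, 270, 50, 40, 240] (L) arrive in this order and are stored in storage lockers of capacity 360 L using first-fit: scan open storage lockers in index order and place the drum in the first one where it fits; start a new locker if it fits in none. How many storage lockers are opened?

6

  100 → locker 1 (new)  [load 100/360]
  120 → locker 1  [load 220/360]
  210 → locker 2 (new)  [load 210/360]
  260 → locker 3 (new)  [load 260/360]
  80 → locker 1  [load 300/360]
  80 → locker 2  [load 290/360]
  190 → locker 4 (new)  [load 190/360]
  270 → locker 5 (new)  [load 270/360]
  50 → locker 1  [load 350/360]
  40 → locker 2  [load 330/360]
  240 → locker 6 (new)  [load 240/360]
6 storage lockers opened.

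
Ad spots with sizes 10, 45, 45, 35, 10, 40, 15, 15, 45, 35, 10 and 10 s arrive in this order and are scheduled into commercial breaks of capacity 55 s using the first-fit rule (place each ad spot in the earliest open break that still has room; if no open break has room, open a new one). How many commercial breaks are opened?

6

  10 → break 1 (new)  [load 10/55]
  45 → break 1  [load 55/55]
  45 → break 2 (new)  [load 45/55]
  35 → break 3 (new)  [load 35/55]
  10 → break 2  [load 55/55]
  40 → break 4 (new)  [load 40/55]
  15 → break 3  [load 50/55]
  15 → break 4  [load 55/55]
  45 → break 5 (new)  [load 45/55]
  35 → break 6 (new)  [load 35/55]
  10 → break 5  [load 55/55]
  10 → break 6  [load 45/55]
6 commercial breaks opened.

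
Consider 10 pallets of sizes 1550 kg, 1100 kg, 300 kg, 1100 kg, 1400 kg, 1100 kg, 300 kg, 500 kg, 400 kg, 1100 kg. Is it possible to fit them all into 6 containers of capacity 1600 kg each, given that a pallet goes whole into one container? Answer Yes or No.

A valid assignment using 6 containers:
  container 1: 1550 = 1550
  container 2: 1400 = 1400
  container 3: 1100 + 500 = 1600
  container 4: 1100 + 400 = 1500
  container 5: 1100 + 300 = 1400
  container 6: 1100 + 300 = 1400
Every load is within 1600 kg, so 6 containers suffice.

Yes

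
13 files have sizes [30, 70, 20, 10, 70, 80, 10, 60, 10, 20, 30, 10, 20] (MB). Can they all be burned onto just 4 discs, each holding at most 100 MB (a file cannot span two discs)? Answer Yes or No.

No

Total = 440 MB; ⌈440/100⌉ = 5.
At least 5 discs are required, but only 4 are allowed.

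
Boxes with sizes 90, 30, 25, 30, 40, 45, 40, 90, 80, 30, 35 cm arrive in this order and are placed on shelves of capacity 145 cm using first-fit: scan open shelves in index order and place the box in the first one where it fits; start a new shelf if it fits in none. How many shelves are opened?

4

  90 → shelf 1 (new)  [load 90/145]
  30 → shelf 1  [load 120/145]
  25 → shelf 1  [load 145/145]
  30 → shelf 2 (new)  [load 30/145]
  40 → shelf 2  [load 70/145]
  45 → shelf 2  [load 115/145]
  40 → shelf 3 (new)  [load 40/145]
  90 → shelf 3  [load 130/145]
  80 → shelf 4 (new)  [load 80/145]
  30 → shelf 2  [load 145/145]
  35 → shelf 4  [load 115/145]
4 shelves opened.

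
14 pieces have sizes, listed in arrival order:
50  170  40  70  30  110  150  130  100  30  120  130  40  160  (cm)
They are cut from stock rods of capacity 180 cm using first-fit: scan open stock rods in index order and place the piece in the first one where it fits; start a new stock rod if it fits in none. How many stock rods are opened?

9

  50 → stock rod 1 (new)  [load 50/180]
  170 → stock rod 2 (new)  [load 170/180]
  40 → stock rod 1  [load 90/180]
  70 → stock rod 1  [load 160/180]
  30 → stock rod 3 (new)  [load 30/180]
  110 → stock rod 3  [load 140/180]
  150 → stock rod 4 (new)  [load 150/180]
  130 → stock rod 5 (new)  [load 130/180]
  100 → stock rod 6 (new)  [load 100/180]
  30 → stock rod 3  [load 170/180]
  120 → stock rod 7 (new)  [load 120/180]
  130 → stock rod 8 (new)  [load 130/180]
  40 → stock rod 5  [load 170/180]
  160 → stock rod 9 (new)  [load 160/180]
9 stock rods opened.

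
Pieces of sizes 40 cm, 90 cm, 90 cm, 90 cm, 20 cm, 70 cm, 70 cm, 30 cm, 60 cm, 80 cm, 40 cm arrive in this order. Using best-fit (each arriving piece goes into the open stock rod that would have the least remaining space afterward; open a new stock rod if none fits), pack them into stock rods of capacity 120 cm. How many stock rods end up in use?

  40 → stock rod 1 (new)  [load 40/120]
  90 → stock rod 2 (new)  [load 90/120]
  90 → stock rod 3 (new)  [load 90/120]
  90 → stock rod 4 (new)  [load 90/120]
  20 → stock rod 2  [load 110/120]
  70 → stock rod 1  [load 110/120]
  70 → stock rod 5 (new)  [load 70/120]
  30 → stock rod 3  [load 120/120]
  60 → stock rod 6 (new)  [load 60/120]
  80 → stock rod 7 (new)  [load 80/120]
  40 → stock rod 7  [load 120/120]
7 stock rods opened.

7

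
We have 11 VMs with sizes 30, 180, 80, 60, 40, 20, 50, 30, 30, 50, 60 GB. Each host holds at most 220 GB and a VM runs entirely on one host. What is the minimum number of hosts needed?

Total = 180 + 80 + 60 + 60 + 50 + 50 + 40 + 30 + 30 + 30 + 20 = 630 GB.
Lower bound: ⌈630/220⌉ = 3 hosts.
A packing using 3 hosts:
  host 1: 180 + 40 = 220
  host 2: 80 + 60 + 60 + 20 = 220
  host 3: 50 + 50 + 30 + 30 + 30 = 190
This matches the lower bound, so 3 is optimal.

3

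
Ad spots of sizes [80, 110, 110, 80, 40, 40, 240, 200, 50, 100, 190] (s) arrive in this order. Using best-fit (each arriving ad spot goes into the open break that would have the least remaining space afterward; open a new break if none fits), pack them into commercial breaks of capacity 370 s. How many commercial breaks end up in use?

4

  80 → break 1 (new)  [load 80/370]
  110 → break 1  [load 190/370]
  110 → break 1  [load 300/370]
  80 → break 2 (new)  [load 80/370]
  40 → break 1  [load 340/370]
  40 → break 2  [load 120/370]
  240 → break 2  [load 360/370]
  200 → break 3 (new)  [load 200/370]
  50 → break 3  [load 250/370]
  100 → break 3  [load 350/370]
  190 → break 4 (new)  [load 190/370]
4 commercial breaks opened.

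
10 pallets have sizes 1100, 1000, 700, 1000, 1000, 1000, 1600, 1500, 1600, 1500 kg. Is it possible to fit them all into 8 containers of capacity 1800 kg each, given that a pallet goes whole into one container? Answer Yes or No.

No

Total = 12000 kg; ⌈12000/1800⌉ = 7.
9 pallets each exceed half the capacity and cannot share a container, forcing at least 9 containers.
At least 9 containers are required, but only 8 are allowed.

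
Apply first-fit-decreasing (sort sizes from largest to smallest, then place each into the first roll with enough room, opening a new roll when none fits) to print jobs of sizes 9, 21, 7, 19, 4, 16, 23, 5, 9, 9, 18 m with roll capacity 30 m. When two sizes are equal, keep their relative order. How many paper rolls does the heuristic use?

5

Sorted descending: 23, 21, 19, 18, 16, 9, 9, 9, 7, 5, 4.
  23 → roll 1 (new)  [load 23/30]
  21 → roll 2 (new)  [load 21/30]
  19 → roll 3 (new)  [load 19/30]
  18 → roll 4 (new)  [load 18/30]
  16 → roll 5 (new)  [load 16/30]
  9 → roll 2  [load 30/30]
  9 → roll 3  [load 28/30]
  9 → roll 4  [load 27/30]
  7 → roll 1  [load 30/30]
  5 → roll 5  [load 21/30]
  4 → roll 5  [load 25/30]
5 paper rolls opened.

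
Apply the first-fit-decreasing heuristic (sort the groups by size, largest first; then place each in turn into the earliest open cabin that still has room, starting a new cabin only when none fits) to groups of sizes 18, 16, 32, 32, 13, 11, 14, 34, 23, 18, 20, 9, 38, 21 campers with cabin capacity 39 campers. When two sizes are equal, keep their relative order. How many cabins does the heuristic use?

Sorted descending: 38, 34, 32, 32, 23, 21, 20, 18, 18, 16, 14, 13, 11, 9.
  38 → cabin 1 (new)  [load 38/39]
  34 → cabin 2 (new)  [load 34/39]
  32 → cabin 3 (new)  [load 32/39]
  32 → cabin 4 (new)  [load 32/39]
  23 → cabin 5 (new)  [load 23/39]
  21 → cabin 6 (new)  [load 21/39]
  20 → cabin 7 (new)  [load 20/39]
  18 → cabin 6  [load 39/39]
  18 → cabin 7  [load 38/39]
  16 → cabin 5  [load 39/39]
  14 → cabin 8 (new)  [load 14/39]
  13 → cabin 8  [load 27/39]
  11 → cabin 8  [load 38/39]
  9 → cabin 9 (new)  [load 9/39]
9 cabins opened.

9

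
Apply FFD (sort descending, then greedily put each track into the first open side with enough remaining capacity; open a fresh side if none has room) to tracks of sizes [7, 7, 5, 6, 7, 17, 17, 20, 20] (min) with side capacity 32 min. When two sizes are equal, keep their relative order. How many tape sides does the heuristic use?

Sorted descending: 20, 20, 17, 17, 7, 7, 7, 6, 5.
  20 → side 1 (new)  [load 20/32]
  20 → side 2 (new)  [load 20/32]
  17 → side 3 (new)  [load 17/32]
  17 → side 4 (new)  [load 17/32]
  7 → side 1  [load 27/32]
  7 → side 2  [load 27/32]
  7 → side 3  [load 24/32]
  6 → side 3  [load 30/32]
  5 → side 1  [load 32/32]
4 tape sides opened.

4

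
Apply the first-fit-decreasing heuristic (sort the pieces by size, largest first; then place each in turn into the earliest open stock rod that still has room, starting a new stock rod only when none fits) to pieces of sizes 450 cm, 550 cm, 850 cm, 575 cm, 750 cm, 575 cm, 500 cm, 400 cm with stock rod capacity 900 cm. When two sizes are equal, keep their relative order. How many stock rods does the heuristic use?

7

Sorted descending: 850, 750, 575, 575, 550, 500, 450, 400.
  850 → stock rod 1 (new)  [load 850/900]
  750 → stock rod 2 (new)  [load 750/900]
  575 → stock rod 3 (new)  [load 575/900]
  575 → stock rod 4 (new)  [load 575/900]
  550 → stock rod 5 (new)  [load 550/900]
  500 → stock rod 6 (new)  [load 500/900]
  450 → stock rod 7 (new)  [load 450/900]
  400 → stock rod 6  [load 900/900]
7 stock rods opened.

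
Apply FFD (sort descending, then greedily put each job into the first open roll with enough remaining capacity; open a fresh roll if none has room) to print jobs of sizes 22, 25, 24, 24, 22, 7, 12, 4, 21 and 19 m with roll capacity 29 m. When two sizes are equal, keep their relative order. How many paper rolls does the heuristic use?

Sorted descending: 25, 24, 24, 22, 22, 21, 19, 12, 7, 4.
  25 → roll 1 (new)  [load 25/29]
  24 → roll 2 (new)  [load 24/29]
  24 → roll 3 (new)  [load 24/29]
  22 → roll 4 (new)  [load 22/29]
  22 → roll 5 (new)  [load 22/29]
  21 → roll 6 (new)  [load 21/29]
  19 → roll 7 (new)  [load 19/29]
  12 → roll 8 (new)  [load 12/29]
  7 → roll 4  [load 29/29]
  4 → roll 1  [load 29/29]
8 paper rolls opened.

8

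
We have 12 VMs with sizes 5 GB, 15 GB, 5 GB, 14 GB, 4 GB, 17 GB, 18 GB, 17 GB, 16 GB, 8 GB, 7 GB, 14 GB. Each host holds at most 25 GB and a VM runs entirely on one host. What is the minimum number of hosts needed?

7

Total = 18 + 17 + 17 + 16 + 15 + 14 + 14 + 8 + 7 + 5 + 5 + 4 = 140 GB.
Lower bound: ⌈140/25⌉ = 6 hosts.
Also, 7 VMs each exceed 25/2 GB, and no two of those can share a host, so at least 7 hosts are needed.
A packing using 7 hosts:
  host 1: 18 + 7 = 25
  host 2: 17 + 8 = 25
  host 3: 17 + 5 = 22
  host 4: 16 + 5 + 4 = 25
  host 5: 15 = 15
  host 6: 14 = 14
  host 7: 14 = 14
This matches the lower bound, so 7 is optimal.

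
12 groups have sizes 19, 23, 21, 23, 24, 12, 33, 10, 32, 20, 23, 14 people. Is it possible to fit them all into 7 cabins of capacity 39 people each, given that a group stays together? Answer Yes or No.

No

Total = 254 people; ⌈254/39⌉ = 7.
8 groups each exceed half the capacity and cannot share a cabin, forcing at least 8 cabins.
At least 8 cabins are required, but only 7 are allowed.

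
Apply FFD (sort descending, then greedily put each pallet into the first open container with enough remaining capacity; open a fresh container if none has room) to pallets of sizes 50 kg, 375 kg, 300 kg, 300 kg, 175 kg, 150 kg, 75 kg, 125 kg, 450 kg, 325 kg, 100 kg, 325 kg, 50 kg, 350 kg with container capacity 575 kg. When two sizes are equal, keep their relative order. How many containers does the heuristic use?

Sorted descending: 450, 375, 350, 325, 325, 300, 300, 175, 150, 125, 100, 75, 50, 50.
  450 → container 1 (new)  [load 450/575]
  375 → container 2 (new)  [load 375/575]
  350 → container 3 (new)  [load 350/575]
  325 → container 4 (new)  [load 325/575]
  325 → container 5 (new)  [load 325/575]
  300 → container 6 (new)  [load 300/575]
  300 → container 7 (new)  [load 300/575]
  175 → container 2  [load 550/575]
  150 → container 3  [load 500/575]
  125 → container 1  [load 575/575]
  100 → container 4  [load 425/575]
  75 → container 3  [load 575/575]
  50 → container 4  [load 475/575]
  50 → container 4  [load 525/575]
7 containers opened.

7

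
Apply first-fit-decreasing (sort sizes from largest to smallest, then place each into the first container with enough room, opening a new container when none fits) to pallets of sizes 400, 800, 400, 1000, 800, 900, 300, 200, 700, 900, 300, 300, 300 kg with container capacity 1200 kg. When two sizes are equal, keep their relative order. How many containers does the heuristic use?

7

Sorted descending: 1000, 900, 900, 800, 800, 700, 400, 400, 300, 300, 300, 300, 200.
  1000 → container 1 (new)  [load 1000/1200]
  900 → container 2 (new)  [load 900/1200]
  900 → container 3 (new)  [load 900/1200]
  800 → container 4 (new)  [load 800/1200]
  800 → container 5 (new)  [load 800/1200]
  700 → container 6 (new)  [load 700/1200]
  400 → container 4  [load 1200/1200]
  400 → container 5  [load 1200/1200]
  300 → container 2  [load 1200/1200]
  300 → container 3  [load 1200/1200]
  300 → container 6  [load 1000/1200]
  300 → container 7 (new)  [load 300/1200]
  200 → container 1  [load 1200/1200]
7 containers opened.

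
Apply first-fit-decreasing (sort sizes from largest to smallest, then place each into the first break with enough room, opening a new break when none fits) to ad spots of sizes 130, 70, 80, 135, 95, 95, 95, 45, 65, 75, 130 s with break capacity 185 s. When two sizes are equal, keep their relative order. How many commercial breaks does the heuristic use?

Sorted descending: 135, 130, 130, 95, 95, 95, 80, 75, 70, 65, 45.
  135 → break 1 (new)  [load 135/185]
  130 → break 2 (new)  [load 130/185]
  130 → break 3 (new)  [load 130/185]
  95 → break 4 (new)  [load 95/185]
  95 → break 5 (new)  [load 95/185]
  95 → break 6 (new)  [load 95/185]
  80 → break 4  [load 175/185]
  75 → break 5  [load 170/185]
  70 → break 6  [load 165/185]
  65 → break 7 (new)  [load 65/185]
  45 → break 1  [load 180/185]
7 commercial breaks opened.

7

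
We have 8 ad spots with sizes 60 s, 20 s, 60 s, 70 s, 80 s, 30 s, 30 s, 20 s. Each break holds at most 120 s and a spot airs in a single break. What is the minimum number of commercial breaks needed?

Total = 80 + 70 + 60 + 60 + 30 + 30 + 20 + 20 = 370 s.
Lower bound: ⌈370/120⌉ = 4 commercial breaks.
A packing using 4 commercial breaks:
  break 1: 80 + 30 = 110
  break 2: 70 + 30 + 20 = 120
  break 3: 60 + 60 = 120
  break 4: 20 = 20
This matches the lower bound, so 4 is optimal.

4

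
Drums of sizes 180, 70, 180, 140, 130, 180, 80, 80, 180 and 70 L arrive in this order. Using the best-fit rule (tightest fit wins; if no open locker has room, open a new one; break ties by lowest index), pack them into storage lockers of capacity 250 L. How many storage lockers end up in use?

  180 → locker 1 (new)  [load 180/250]
  70 → locker 1  [load 250/250]
  180 → locker 2 (new)  [load 180/250]
  140 → locker 3 (new)  [load 140/250]
  130 → locker 4 (new)  [load 130/250]
  180 → locker 5 (new)  [load 180/250]
  80 → locker 3  [load 220/250]
  80 → locker 4  [load 210/250]
  180 → locker 6 (new)  [load 180/250]
  70 → locker 2  [load 250/250]
6 storage lockers opened.

6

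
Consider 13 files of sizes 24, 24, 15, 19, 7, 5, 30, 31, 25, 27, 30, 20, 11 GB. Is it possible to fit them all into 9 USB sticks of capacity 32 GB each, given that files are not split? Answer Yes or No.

Total = 268 GB; ⌈268/32⌉ = 9.
The bound of 9 does not rule out 9, but exhaustive search shows no assignment into 9 USB sticks of capacity 32 GB exists — the minimum is 10.

No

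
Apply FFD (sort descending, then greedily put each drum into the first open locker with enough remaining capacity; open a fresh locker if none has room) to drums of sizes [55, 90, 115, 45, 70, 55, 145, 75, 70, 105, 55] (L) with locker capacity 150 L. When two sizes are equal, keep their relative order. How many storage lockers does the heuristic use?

7

Sorted descending: 145, 115, 105, 90, 75, 70, 70, 55, 55, 55, 45.
  145 → locker 1 (new)  [load 145/150]
  115 → locker 2 (new)  [load 115/150]
  105 → locker 3 (new)  [load 105/150]
  90 → locker 4 (new)  [load 90/150]
  75 → locker 5 (new)  [load 75/150]
  70 → locker 5  [load 145/150]
  70 → locker 6 (new)  [load 70/150]
  55 → locker 4  [load 145/150]
  55 → locker 6  [load 125/150]
  55 → locker 7 (new)  [load 55/150]
  45 → locker 3  [load 150/150]
7 storage lockers opened.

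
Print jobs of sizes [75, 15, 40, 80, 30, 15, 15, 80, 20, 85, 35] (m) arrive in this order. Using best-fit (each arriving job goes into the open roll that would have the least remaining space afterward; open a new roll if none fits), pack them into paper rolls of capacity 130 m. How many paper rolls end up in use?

  75 → roll 1 (new)  [load 75/130]
  15 → roll 1  [load 90/130]
  40 → roll 1  [load 130/130]
  80 → roll 2 (new)  [load 80/130]
  30 → roll 2  [load 110/130]
  15 → roll 2  [load 125/130]
  15 → roll 3 (new)  [load 15/130]
  80 → roll 3  [load 95/130]
  20 → roll 3  [load 115/130]
  85 → roll 4 (new)  [load 85/130]
  35 → roll 4  [load 120/130]
4 paper rolls opened.

4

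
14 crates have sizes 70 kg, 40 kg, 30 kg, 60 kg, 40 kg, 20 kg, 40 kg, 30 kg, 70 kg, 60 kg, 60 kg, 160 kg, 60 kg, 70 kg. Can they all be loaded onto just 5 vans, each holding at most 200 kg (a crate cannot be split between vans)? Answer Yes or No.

A valid assignment using 5 vans:
  van 1: 160 + 40 = 200
  van 2: 70 + 70 + 60 = 200
  van 3: 70 + 60 + 60 = 190
  van 4: 60 + 40 + 40 + 30 + 30 = 200
  van 5: 20 = 20
Every load is within 200 kg, so 5 vans suffice.

Yes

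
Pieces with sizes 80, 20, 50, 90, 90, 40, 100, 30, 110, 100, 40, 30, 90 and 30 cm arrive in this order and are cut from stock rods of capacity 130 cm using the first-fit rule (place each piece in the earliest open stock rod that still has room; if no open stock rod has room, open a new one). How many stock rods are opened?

8

  80 → stock rod 1 (new)  [load 80/130]
  20 → stock rod 1  [load 100/130]
  50 → stock rod 2 (new)  [load 50/130]
  90 → stock rod 3 (new)  [load 90/130]
  90 → stock rod 4 (new)  [load 90/130]
  40 → stock rod 2  [load 90/130]
  100 → stock rod 5 (new)  [load 100/130]
  30 → stock rod 1  [load 130/130]
  110 → stock rod 6 (new)  [load 110/130]
  100 → stock rod 7 (new)  [load 100/130]
  40 → stock rod 2  [load 130/130]
  30 → stock rod 3  [load 120/130]
  90 → stock rod 8 (new)  [load 90/130]
  30 → stock rod 4  [load 120/130]
8 stock rods opened.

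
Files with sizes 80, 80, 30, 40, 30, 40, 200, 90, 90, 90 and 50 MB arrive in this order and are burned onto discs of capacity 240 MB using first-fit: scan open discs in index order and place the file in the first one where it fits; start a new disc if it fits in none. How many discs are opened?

4

  80 → disc 1 (new)  [load 80/240]
  80 → disc 1  [load 160/240]
  30 → disc 1  [load 190/240]
  40 → disc 1  [load 230/240]
  30 → disc 2 (new)  [load 30/240]
  40 → disc 2  [load 70/240]
  200 → disc 3 (new)  [load 200/240]
  90 → disc 2  [load 160/240]
  90 → disc 4 (new)  [load 90/240]
  90 → disc 4  [load 180/240]
  50 → disc 2  [load 210/240]
4 discs opened.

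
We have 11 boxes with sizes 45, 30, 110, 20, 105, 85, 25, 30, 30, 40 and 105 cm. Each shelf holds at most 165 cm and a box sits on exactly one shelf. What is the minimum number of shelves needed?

Total = 110 + 105 + 105 + 85 + 45 + 40 + 30 + 30 + 30 + 25 + 20 = 625 cm.
Lower bound: ⌈625/165⌉ = 4 shelves.
A packing using 4 shelves:
  shelf 1: 110 + 45 = 155
  shelf 2: 105 + 40 + 20 = 165
  shelf 3: 105 + 30 + 30 = 165
  shelf 4: 85 + 30 + 25 = 140
This matches the lower bound, so 4 is optimal.

4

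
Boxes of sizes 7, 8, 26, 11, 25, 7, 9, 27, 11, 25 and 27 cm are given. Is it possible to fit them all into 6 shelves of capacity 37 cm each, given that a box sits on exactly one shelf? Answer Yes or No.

A valid assignment using 6 shelves:
  shelf 1: 27 + 9 = 36
  shelf 2: 27 + 8 = 35
  shelf 3: 26 + 11 = 37
  shelf 4: 25 + 11 = 36
  shelf 5: 25 + 7 = 32
  shelf 6: 7 = 7
Every load is within 37 cm, so 6 shelves suffice.

Yes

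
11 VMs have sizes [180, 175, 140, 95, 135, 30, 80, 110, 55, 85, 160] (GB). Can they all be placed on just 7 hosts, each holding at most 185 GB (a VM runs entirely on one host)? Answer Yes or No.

Total = 1245 GB; ⌈1245/185⌉ = 7.
The bound of 7 does not rule out 7, but exhaustive search shows no assignment into 7 hosts of capacity 185 GB exists — the minimum is 8.

No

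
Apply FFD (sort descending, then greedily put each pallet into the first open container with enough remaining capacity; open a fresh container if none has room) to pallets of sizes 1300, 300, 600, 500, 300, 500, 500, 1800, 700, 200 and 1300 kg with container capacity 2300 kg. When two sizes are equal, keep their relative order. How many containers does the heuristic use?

Sorted descending: 1800, 1300, 1300, 700, 600, 500, 500, 500, 300, 300, 200.
  1800 → container 1 (new)  [load 1800/2300]
  1300 → container 2 (new)  [load 1300/2300]
  1300 → container 3 (new)  [load 1300/2300]
  700 → container 2  [load 2000/2300]
  600 → container 3  [load 1900/2300]
  500 → container 1  [load 2300/2300]
  500 → container 4 (new)  [load 500/2300]
  500 → container 4  [load 1000/2300]
  300 → container 2  [load 2300/2300]
  300 → container 3  [load 2200/2300]
  200 → container 4  [load 1200/2300]
4 containers opened.

4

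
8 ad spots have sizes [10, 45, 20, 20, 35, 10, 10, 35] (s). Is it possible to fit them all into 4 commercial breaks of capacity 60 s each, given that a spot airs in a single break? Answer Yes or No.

Yes

A valid assignment using 4 commercial breaks:
  break 1: 45 + 10 = 55
  break 2: 35 + 20 = 55
  break 3: 35 + 20 = 55
  break 4: 10 + 10 = 20
Every load is within 60 s, so 4 commercial breaks suffice.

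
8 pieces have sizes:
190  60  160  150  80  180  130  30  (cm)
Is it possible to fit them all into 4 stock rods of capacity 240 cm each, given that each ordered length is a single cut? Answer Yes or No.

Total = 980 cm; ⌈980/240⌉ = 5.
At least 5 stock rods are required, but only 4 are allowed.

No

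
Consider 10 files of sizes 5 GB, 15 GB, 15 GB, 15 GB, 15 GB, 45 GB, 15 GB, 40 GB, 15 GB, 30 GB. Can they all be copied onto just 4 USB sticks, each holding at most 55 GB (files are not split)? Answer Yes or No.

Total = 210 GB; ⌈210/55⌉ = 4.
The bound of 4 does not rule out 4, but exhaustive search shows no assignment into 4 USB sticks of capacity 55 GB exists — the minimum is 5.

No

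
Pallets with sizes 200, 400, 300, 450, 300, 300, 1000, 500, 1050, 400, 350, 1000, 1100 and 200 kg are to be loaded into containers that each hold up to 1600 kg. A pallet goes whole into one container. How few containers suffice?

Total = 1100 + 1050 + 1000 + 1000 + 500 + 450 + 400 + 400 + 350 + 300 + 300 + 300 + 200 + 200 = 7550 kg.
Lower bound: ⌈7550/1600⌉ = 5 containers.
A packing using 5 containers:
  container 1: 1100 + 500 = 1600
  container 2: 1050 + 450 = 1500
  container 3: 1000 + 400 + 200 = 1600
  container 4: 1000 + 400 + 200 = 1600
  container 5: 350 + 300 + 300 + 300 = 1250
This matches the lower bound, so 5 is optimal.

5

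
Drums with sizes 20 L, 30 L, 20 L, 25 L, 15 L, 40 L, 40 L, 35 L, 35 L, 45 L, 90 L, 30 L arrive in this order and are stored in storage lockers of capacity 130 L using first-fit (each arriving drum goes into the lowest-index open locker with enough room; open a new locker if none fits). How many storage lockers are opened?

4

  20 → locker 1 (new)  [load 20/130]
  30 → locker 1  [load 50/130]
  20 → locker 1  [load 70/130]
  25 → locker 1  [load 95/130]
  15 → locker 1  [load 110/130]
  40 → locker 2 (new)  [load 40/130]
  40 → locker 2  [load 80/130]
  35 → locker 2  [load 115/130]
  35 → locker 3 (new)  [load 35/130]
  45 → locker 3  [load 80/130]
  90 → locker 4 (new)  [load 90/130]
  30 → locker 3  [load 110/130]
4 storage lockers opened.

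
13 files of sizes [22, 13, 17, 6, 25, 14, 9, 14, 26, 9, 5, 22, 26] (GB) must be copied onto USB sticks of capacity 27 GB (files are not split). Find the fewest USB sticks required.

9

Total = 26 + 26 + 25 + 22 + 22 + 17 + 14 + 14 + 13 + 9 + 9 + 6 + 5 = 208 GB.
Lower bound: ⌈208/27⌉ = 8 USB sticks.
A packing using 9 USB sticks:
  USB stick 1: 26 = 26
  USB stick 2: 26 = 26
  USB stick 3: 25 = 25
  USB stick 4: 22 + 5 = 27
  USB stick 5: 22 = 22
  USB stick 6: 17 + 9 = 26
  USB stick 7: 14 + 13 = 27
  USB stick 8: 14 + 9 = 23
  USB stick 9: 6 = 6
No arrangement into 8 USB sticks stays within capacity, so 9 is optimal.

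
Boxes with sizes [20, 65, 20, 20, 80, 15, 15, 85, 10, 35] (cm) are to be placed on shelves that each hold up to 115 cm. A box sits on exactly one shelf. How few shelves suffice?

4

Total = 85 + 80 + 65 + 35 + 20 + 20 + 20 + 15 + 15 + 10 = 365 cm.
Lower bound: ⌈365/115⌉ = 4 shelves.
A packing using 4 shelves:
  shelf 1: 85 + 20 + 10 = 115
  shelf 2: 80 + 35 = 115
  shelf 3: 65 + 20 + 20 = 105
  shelf 4: 15 + 15 = 30
This matches the lower bound, so 4 is optimal.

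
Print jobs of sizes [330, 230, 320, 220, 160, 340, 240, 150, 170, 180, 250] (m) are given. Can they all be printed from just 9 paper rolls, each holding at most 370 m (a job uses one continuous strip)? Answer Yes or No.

Yes

A valid assignment using 9 paper rolls:
  roll 1: 340 = 340
  roll 2: 330 = 330
  roll 3: 320 = 320
  roll 4: 250 = 250
  roll 5: 240 = 240
  roll 6: 230 = 230
  roll 7: 220 + 150 = 370
  roll 8: 180 + 170 = 350
  roll 9: 160 = 160
Every load is within 370 m, so 9 paper rolls suffice.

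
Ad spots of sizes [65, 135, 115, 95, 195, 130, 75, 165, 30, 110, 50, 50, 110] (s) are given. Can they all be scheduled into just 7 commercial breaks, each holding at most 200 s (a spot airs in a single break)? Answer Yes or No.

No

Total = 1325 s; ⌈1325/200⌉ = 7.
The bound of 7 does not rule out 7, but exhaustive search shows no assignment into 7 commercial breaks of capacity 200 s exists — the minimum is 8.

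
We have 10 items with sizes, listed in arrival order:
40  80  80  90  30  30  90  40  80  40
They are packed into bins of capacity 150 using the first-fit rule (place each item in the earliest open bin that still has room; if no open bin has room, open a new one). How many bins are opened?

  40 → bin 1 (new)  [load 40/150]
  80 → bin 1  [load 120/150]
  80 → bin 2 (new)  [load 80/150]
  90 → bin 3 (new)  [load 90/150]
  30 → bin 1  [load 150/150]
  30 → bin 2  [load 110/150]
  90 → bin 4 (new)  [load 90/150]
  40 → bin 2  [load 150/150]
  80 → bin 5 (new)  [load 80/150]
  40 → bin 3  [load 130/150]
5 bins opened.

5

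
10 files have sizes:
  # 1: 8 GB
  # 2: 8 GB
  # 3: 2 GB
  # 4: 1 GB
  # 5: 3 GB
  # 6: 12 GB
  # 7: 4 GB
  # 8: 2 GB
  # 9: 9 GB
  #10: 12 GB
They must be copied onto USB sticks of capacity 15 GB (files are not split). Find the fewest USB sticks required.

5

Total = 12 + 12 + 9 + 8 + 8 + 4 + 3 + 2 + 2 + 1 = 61 GB.
Lower bound: ⌈61/15⌉ = 5 USB sticks.
A packing using 5 USB sticks:
  USB stick 1: 12 + 3 = 15
  USB stick 2: 12 + 2 + 1 = 15
  USB stick 3: 9 + 4 + 2 = 15
  USB stick 4: 8 = 8
  USB stick 5: 8 = 8
This matches the lower bound, so 5 is optimal.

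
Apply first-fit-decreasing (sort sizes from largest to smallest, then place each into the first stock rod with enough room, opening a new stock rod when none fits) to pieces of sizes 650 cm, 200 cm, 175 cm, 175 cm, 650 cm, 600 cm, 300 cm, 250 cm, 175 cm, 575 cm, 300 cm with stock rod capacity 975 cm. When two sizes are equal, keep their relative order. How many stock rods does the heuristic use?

Sorted descending: 650, 650, 600, 575, 300, 300, 250, 200, 175, 175, 175.
  650 → stock rod 1 (new)  [load 650/975]
  650 → stock rod 2 (new)  [load 650/975]
  600 → stock rod 3 (new)  [load 600/975]
  575 → stock rod 4 (new)  [load 575/975]
  300 → stock rod 1  [load 950/975]
  300 → stock rod 2  [load 950/975]
  250 → stock rod 3  [load 850/975]
  200 → stock rod 4  [load 775/975]
  175 → stock rod 4  [load 950/975]
  175 → stock rod 5 (new)  [load 175/975]
  175 → stock rod 5  [load 350/975]
5 stock rods opened.

5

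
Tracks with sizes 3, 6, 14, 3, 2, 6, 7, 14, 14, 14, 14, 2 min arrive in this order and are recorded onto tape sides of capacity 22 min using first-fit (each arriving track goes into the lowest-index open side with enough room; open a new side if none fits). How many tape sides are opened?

6

  3 → side 1 (new)  [load 3/22]
  6 → side 1  [load 9/22]
  14 → side 2 (new)  [load 14/22]
  3 → side 1  [load 12/22]
  2 → side 1  [load 14/22]
  6 → side 1  [load 20/22]
  7 → side 2  [load 21/22]
  14 → side 3 (new)  [load 14/22]
  14 → side 4 (new)  [load 14/22]
  14 → side 5 (new)  [load 14/22]
  14 → side 6 (new)  [load 14/22]
  2 → side 1  [load 22/22]
6 tape sides opened.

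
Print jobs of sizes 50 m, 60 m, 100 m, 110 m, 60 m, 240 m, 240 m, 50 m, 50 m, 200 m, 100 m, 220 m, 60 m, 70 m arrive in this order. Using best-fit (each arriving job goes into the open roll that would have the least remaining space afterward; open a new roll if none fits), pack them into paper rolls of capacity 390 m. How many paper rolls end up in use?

  50 → roll 1 (new)  [load 50/390]
  60 → roll 1  [load 110/390]
  100 → roll 1  [load 210/390]
  110 → roll 1  [load 320/390]
  60 → roll 1  [load 380/390]
  240 → roll 2 (new)  [load 240/390]
  240 → roll 3 (new)  [load 240/390]
  50 → roll 2  [load 290/390]
  50 → roll 2  [load 340/390]
  200 → roll 4 (new)  [load 200/390]
  100 → roll 3  [load 340/390]
  220 → roll 5 (new)  [load 220/390]
  60 → roll 5  [load 280/390]
  70 → roll 5  [load 350/390]
5 paper rolls opened.

5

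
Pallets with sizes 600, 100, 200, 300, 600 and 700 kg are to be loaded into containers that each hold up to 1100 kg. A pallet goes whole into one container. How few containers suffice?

3

Total = 700 + 600 + 600 + 300 + 200 + 100 = 2500 kg.
Lower bound: ⌈2500/1100⌉ = 3 containers.
A packing using 3 containers:
  container 1: 700 + 300 + 100 = 1100
  container 2: 600 + 200 = 800
  container 3: 600 = 600
This matches the lower bound, so 3 is optimal.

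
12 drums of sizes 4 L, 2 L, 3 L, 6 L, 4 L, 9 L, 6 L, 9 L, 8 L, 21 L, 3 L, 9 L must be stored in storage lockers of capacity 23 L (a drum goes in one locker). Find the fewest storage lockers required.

Total = 21 + 9 + 9 + 9 + 8 + 6 + 6 + 4 + 4 + 3 + 3 + 2 = 84 L.
Lower bound: ⌈84/23⌉ = 4 storage lockers.
A packing using 4 storage lockers:
  locker 1: 21 + 2 = 23
  locker 2: 9 + 9 + 4 = 22
  locker 3: 9 + 8 + 6 = 23
  locker 4: 6 + 4 + 3 + 3 = 16
This matches the lower bound, so 4 is optimal.

4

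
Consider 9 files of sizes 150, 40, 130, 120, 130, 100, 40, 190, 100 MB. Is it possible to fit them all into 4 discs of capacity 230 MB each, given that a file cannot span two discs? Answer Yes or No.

No

Total = 1000 MB; ⌈1000/230⌉ = 5.
At least 5 discs are required, but only 4 are allowed.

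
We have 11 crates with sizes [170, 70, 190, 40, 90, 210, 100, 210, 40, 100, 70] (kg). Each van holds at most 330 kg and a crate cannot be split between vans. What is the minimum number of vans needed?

4

Total = 210 + 210 + 190 + 170 + 100 + 100 + 90 + 70 + 70 + 40 + 40 = 1290 kg.
Lower bound: ⌈1290/330⌉ = 4 vans.
A packing using 4 vans:
  van 1: 210 + 100 = 310
  van 2: 210 + 70 + 40 = 320
  van 3: 190 + 100 + 40 = 330
  van 4: 170 + 90 + 70 = 330
This matches the lower bound, so 4 is optimal.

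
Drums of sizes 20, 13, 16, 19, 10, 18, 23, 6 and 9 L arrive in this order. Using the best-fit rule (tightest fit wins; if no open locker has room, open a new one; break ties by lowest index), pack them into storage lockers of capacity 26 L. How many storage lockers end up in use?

6

  20 → locker 1 (new)  [load 20/26]
  13 → locker 2 (new)  [load 13/26]
  16 → locker 3 (new)  [load 16/26]
  19 → locker 4 (new)  [load 19/26]
  10 → locker 3  [load 26/26]
  18 → locker 5 (new)  [load 18/26]
  23 → locker 6 (new)  [load 23/26]
  6 → locker 1  [load 26/26]
  9 → locker 2  [load 22/26]
6 storage lockers opened.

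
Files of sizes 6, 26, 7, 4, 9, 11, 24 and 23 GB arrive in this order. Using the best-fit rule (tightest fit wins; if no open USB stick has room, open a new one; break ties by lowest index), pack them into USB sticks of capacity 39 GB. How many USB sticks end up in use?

  6 → USB stick 1 (new)  [load 6/39]
  26 → USB stick 1  [load 32/39]
  7 → USB stick 1  [load 39/39]
  4 → USB stick 2 (new)  [load 4/39]
  9 → USB stick 2  [load 13/39]
  11 → USB stick 2  [load 24/39]
  24 → USB stick 3 (new)  [load 24/39]
  23 → USB stick 4 (new)  [load 23/39]
4 USB sticks opened.

4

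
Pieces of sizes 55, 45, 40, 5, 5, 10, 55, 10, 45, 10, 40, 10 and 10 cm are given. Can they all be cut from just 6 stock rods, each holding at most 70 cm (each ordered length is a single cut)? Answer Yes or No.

A valid assignment using 6 stock rods:
  stock rod 1: 55 + 10 + 5 = 70
  stock rod 2: 55 + 10 + 5 = 70
  stock rod 3: 45 + 10 + 10 = 65
  stock rod 4: 45 + 10 = 55
  stock rod 5: 40 = 40
  stock rod 6: 40 = 40
Every load is within 70 cm, so 6 stock rods suffice.

Yes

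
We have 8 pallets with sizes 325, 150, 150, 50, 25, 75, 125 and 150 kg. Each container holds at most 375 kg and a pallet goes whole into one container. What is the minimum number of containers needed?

Total = 325 + 150 + 150 + 150 + 125 + 75 + 50 + 25 = 1050 kg.
Lower bound: ⌈1050/375⌉ = 3 containers.
A packing using 3 containers:
  container 1: 325 + 50 = 375
  container 2: 150 + 150 + 75 = 375
  container 3: 150 + 125 + 25 = 300
This matches the lower bound, so 3 is optimal.

3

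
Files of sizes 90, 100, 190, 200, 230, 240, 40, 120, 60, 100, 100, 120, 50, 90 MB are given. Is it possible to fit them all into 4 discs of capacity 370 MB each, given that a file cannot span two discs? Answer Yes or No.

Total = 1730 MB; ⌈1730/370⌉ = 5.
At least 5 discs are required, but only 4 are allowed.

No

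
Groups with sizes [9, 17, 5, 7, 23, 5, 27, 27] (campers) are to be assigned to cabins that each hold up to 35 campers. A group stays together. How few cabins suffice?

Total = 27 + 27 + 23 + 17 + 9 + 7 + 5 + 5 = 120 campers.
Lower bound: ⌈120/35⌉ = 4 cabins.
A packing using 4 cabins:
  cabin 1: 27 + 7 = 34
  cabin 2: 27 + 5 = 32
  cabin 3: 23 + 9 = 32
  cabin 4: 17 + 5 = 22
This matches the lower bound, so 4 is optimal.

4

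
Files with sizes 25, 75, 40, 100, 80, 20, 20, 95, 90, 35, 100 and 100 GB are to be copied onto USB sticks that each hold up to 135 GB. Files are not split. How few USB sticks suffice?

Total = 100 + 100 + 100 + 95 + 90 + 80 + 75 + 40 + 35 + 25 + 20 + 20 = 780 GB.
Lower bound: ⌈780/135⌉ = 6 USB sticks.
Also, 7 files each exceed 135/2 GB, and no two of those can share a USB stick, so at least 7 USB sticks are needed.
A packing using 7 USB sticks:
  USB stick 1: 100 + 35 = 135
  USB stick 2: 100 + 25 = 125
  USB stick 3: 100 + 20 = 120
  USB stick 4: 95 + 40 = 135
  USB stick 5: 90 + 20 = 110
  USB stick 6: 80 = 80
  USB stick 7: 75 = 75
This matches the lower bound, so 7 is optimal.

7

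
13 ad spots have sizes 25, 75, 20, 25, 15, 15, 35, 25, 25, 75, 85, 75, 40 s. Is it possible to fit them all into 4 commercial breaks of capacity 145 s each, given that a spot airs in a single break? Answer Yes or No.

Yes

A valid assignment using 4 commercial breaks:
  break 1: 85 + 40 + 20 = 145
  break 2: 75 + 35 + 25 = 135
  break 3: 75 + 25 + 25 + 15 = 140
  break 4: 75 + 25 + 15 = 115
Every load is within 145 s, so 4 commercial breaks suffice.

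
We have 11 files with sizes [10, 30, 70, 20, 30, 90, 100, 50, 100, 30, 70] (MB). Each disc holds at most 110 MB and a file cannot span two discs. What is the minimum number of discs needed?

6

Total = 100 + 100 + 90 + 70 + 70 + 50 + 30 + 30 + 30 + 20 + 10 = 600 MB.
Lower bound: ⌈600/110⌉ = 6 discs.
A packing using 6 discs:
  disc 1: 100 + 10 = 110
  disc 2: 100 = 100
  disc 3: 90 + 20 = 110
  disc 4: 70 + 30 = 100
  disc 5: 70 + 30 = 100
  disc 6: 50 + 30 = 80
This matches the lower bound, so 6 is optimal.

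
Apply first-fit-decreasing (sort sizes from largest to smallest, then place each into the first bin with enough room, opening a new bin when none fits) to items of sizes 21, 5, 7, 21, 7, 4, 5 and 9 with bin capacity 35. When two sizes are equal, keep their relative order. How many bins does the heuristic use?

3

Sorted descending: 21, 21, 9, 7, 7, 5, 5, 4.
  21 → bin 1 (new)  [load 21/35]
  21 → bin 2 (new)  [load 21/35]
  9 → bin 1  [load 30/35]
  7 → bin 2  [load 28/35]
  7 → bin 2  [load 35/35]
  5 → bin 1  [load 35/35]
  5 → bin 3 (new)  [load 5/35]
  4 → bin 3  [load 9/35]
3 bins opened.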